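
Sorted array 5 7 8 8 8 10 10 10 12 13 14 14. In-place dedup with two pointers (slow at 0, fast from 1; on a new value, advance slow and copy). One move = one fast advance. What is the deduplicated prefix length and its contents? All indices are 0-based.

length 7; prefix = [5, 7, 8, 10, 12, 13, 14]

slow=0 fast=1: a[fast]=7≠a[slow]=5 write a[1]=7, slow++,fast++
slow=1 fast=2: a[fast]=8≠a[slow]=7 write a[2]=8, slow++,fast++
slow=2 fast=3: a[fast]=8=a[slow] dup, fast++
slow=2 fast=4: a[fast]=8=a[slow] dup, fast++
slow=2 fast=5: a[fast]=10≠a[slow]=8 write a[3]=10, slow++,fast++
slow=3 fast=6: a[fast]=10=a[slow] dup, fast++
slow=3 fast=7: a[fast]=10=a[slow] dup, fast++
slow=3 fast=8: a[fast]=12≠a[slow]=10 write a[4]=12, slow++,fast++
slow=4 fast=9: a[fast]=13≠a[slow]=12 write a[5]=13, slow++,fast++
slow=5 fast=10: a[fast]=14≠a[slow]=13 write a[6]=14, slow++,fast++
slow=6 fast=11: a[fast]=14=a[slow] dup, fast++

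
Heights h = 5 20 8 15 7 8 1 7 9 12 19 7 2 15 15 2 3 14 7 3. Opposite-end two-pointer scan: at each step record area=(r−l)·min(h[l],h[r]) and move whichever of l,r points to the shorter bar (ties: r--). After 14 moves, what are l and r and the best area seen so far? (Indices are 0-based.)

l=0 r=19: min(5,3)*19=57 best=57 *, r--
l=0 r=18: min(5,7)*18=90 best=90 *, l++
l=1 r=18: min(20,7)*17=119 best=119 *, r--
l=1 r=17: min(20,14)*16=224 best=224 *, r--
l=1 r=16: min(20,3)*15=45 best=224, r--
l=1 r=15: min(20,2)*14=28 best=224, r--
l=1 r=14: min(20,15)*13=195 best=224, r--
l=1 r=13: min(20,15)*12=180 best=224, r--
l=1 r=12: min(20,2)*11=22 best=224, r--
l=1 r=11: min(20,7)*10=70 best=224, r--
l=1 r=10: min(20,19)*9=171 best=224, r--
l=1 r=9: min(20,12)*8=96 best=224, r--
l=1 r=8: min(20,9)*7=63 best=224, r--
l=1 r=7: min(20,7)*6=42 best=224, r--

l=1, r=6, best area=224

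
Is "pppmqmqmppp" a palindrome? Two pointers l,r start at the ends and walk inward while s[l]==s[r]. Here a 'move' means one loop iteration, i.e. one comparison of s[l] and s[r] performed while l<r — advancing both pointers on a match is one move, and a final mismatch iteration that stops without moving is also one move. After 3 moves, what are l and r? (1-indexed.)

l=1 r=11: 'p'=='p', l++,r--
l=2 r=10: 'p'=='p', l++,r--
l=3 r=9: 'p'=='p', l++,r--

l=4, r=8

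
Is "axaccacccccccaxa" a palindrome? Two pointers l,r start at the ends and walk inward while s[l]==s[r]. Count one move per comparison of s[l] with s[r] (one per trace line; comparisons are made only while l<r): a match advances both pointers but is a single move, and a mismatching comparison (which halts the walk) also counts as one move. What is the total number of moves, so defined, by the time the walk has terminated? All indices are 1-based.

l=1 r=16: 'a'=='a', l++,r--
l=2 r=15: 'x'=='x', l++,r--
l=3 r=14: 'a'=='a', l++,r--
l=4 r=13: 'c'=='c', l++,r--
l=5 r=12: 'c'=='c', l++,r--
l=6 r=11: 'a'!='c', stop

6 moves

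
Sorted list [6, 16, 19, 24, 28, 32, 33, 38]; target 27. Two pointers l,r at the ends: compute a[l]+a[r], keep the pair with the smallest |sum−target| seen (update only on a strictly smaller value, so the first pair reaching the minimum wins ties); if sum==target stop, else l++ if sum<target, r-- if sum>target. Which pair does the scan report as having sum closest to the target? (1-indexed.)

pair (6, 19) with sum 25 (|Δ|=2)

l=1 r=8: 6+38=44 d=17 *, r--
l=1 r=7: 6+33=39 d=12 *, r--
l=1 r=6: 6+32=38 d=11 *, r--
l=1 r=5: 6+28=34 d=7 *, r--
l=1 r=4: 6+24=30 d=3 *, r--
l=1 r=3: 6+19=25 d=2 *, l++
l=2 r=3: 16+19=35 d=8, r--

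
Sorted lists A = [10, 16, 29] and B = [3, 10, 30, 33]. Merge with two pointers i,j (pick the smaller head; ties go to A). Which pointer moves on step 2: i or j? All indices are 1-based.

i

[i=1,j=1] A[i]=10>B[j]=3 take 3 → j++
[i=1,j=2] A[i]=10<=B[j]=10 take 10 → i++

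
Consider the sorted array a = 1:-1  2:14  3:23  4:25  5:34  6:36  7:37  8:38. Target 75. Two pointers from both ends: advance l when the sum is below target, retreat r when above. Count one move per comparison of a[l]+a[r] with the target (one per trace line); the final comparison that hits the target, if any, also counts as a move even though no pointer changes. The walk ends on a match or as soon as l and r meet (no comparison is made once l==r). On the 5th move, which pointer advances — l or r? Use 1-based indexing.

l

l=1 r=8: -1+38=37 <75, l++
l=2 r=8: 14+38=52 <75, l++
l=3 r=8: 23+38=61 <75, l++
l=4 r=8: 25+38=63 <75, l++
l=5 r=8: 34+38=72 <75, l++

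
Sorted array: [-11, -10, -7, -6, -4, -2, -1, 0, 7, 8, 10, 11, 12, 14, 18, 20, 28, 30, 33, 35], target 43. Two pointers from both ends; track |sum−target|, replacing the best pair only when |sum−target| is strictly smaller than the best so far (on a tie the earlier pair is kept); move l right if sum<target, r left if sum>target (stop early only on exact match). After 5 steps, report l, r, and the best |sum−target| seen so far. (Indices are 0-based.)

[0,19] -11+35=24 d=19 * → l++
[1,19] -10+35=25 d=18 * → l++
[2,19] -7+35=28 d=15 * → l++
[3,19] -6+35=29 d=14 * → l++
[4,19] -4+35=31 d=12 * → l++

l=5, r=19, best |Δ|=12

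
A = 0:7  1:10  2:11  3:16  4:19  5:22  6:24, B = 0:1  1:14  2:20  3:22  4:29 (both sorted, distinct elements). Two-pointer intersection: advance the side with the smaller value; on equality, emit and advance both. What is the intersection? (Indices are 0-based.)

i=0 j=0: 7>1, j++
i=0 j=1: 7<14, i++
i=1 j=1: 10<14, i++
i=2 j=1: 11<14, i++
i=3 j=1: 16>14, j++
i=3 j=2: 16<20, i++
i=4 j=2: 19<20, i++
i=5 j=2: 22>20, j++
i=5 j=3: 22==22 emit, i++,j++
i=6 j=4: 24<29, i++

intersection = [22]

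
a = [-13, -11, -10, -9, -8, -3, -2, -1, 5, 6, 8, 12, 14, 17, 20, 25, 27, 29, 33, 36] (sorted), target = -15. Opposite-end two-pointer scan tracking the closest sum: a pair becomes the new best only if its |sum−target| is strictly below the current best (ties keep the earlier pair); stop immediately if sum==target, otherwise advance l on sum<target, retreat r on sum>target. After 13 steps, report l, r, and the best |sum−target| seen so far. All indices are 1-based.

l=1, r=7, best |Δ|=1

l=1 r=20: -13+36=23 d=38 *, r--
l=1 r=19: -13+33=20 d=35 *, r--
l=1 r=18: -13+29=16 d=31 *, r--
l=1 r=17: -13+27=14 d=29 *, r--
l=1 r=16: -13+25=12 d=27 *, r--
l=1 r=15: -13+20=7 d=22 *, r--
l=1 r=14: -13+17=4 d=19 *, r--
l=1 r=13: -13+14=1 d=16 *, r--
l=1 r=12: -13+12=-1 d=14 *, r--
l=1 r=11: -13+8=-5 d=10 *, r--
l=1 r=10: -13+6=-7 d=8 *, r--
l=1 r=9: -13+5=-8 d=7 *, r--
l=1 r=8: -13+-1=-14 d=1 *, r--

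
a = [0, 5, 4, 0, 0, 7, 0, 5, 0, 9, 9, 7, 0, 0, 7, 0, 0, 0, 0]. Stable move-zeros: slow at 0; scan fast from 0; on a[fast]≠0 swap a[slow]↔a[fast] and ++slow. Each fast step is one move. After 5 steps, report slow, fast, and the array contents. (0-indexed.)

(s=0,f=0) a[fast]=0 → fast++
(s=0,f=1) a[fast]=5≠0 swap→a[0]=5 → slow++,fast++
(s=1,f=2) a[fast]=4≠0 swap→a[1]=4 → slow++,fast++
(s=2,f=3) a[fast]=0 → fast++
(s=2,f=4) a[fast]=0 → fast++

slow=2, fast=5, a=[5, 4, 0, 0, 0, 7, 0, 5, 0, 9, 9, 7, 0, 0, 7, 0, 0, 0, 0]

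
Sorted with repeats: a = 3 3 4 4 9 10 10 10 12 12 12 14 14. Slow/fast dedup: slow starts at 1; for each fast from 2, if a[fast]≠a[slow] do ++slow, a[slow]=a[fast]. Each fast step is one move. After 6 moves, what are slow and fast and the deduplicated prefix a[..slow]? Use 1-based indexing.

slow=1 fast=2: a[fast]=3=a[slow] dup, fast++
slow=1 fast=3: a[fast]=4≠a[slow]=3 write a[2]=4, slow++,fast++
slow=2 fast=4: a[fast]=4=a[slow] dup, fast++
slow=2 fast=5: a[fast]=9≠a[slow]=4 write a[3]=9, slow++,fast++
slow=3 fast=6: a[fast]=10≠a[slow]=9 write a[4]=10, slow++,fast++
slow=4 fast=7: a[fast]=10=a[slow] dup, fast++

slow=4, fast=8, prefix=[3, 4, 9, 10]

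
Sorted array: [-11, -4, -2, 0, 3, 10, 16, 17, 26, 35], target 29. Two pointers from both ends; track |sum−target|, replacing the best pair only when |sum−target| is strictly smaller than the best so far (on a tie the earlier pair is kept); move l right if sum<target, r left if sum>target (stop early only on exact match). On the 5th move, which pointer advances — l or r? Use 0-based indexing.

l

l=0 r=9: -11+35=24 d=5 *, l++
l=1 r=9: -4+35=31 d=2 *, r--
l=1 r=8: -4+26=22 d=7, l++
l=2 r=8: -2+26=24 d=5, l++
l=3 r=8: 0+26=26 d=3, l++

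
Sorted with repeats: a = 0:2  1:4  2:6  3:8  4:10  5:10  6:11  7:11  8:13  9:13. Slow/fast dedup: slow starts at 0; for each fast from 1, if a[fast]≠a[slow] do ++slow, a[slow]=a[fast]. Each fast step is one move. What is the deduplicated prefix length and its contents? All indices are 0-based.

(s=0,f=1) a[fast]=4≠a[slow]=2 write a[1]=4 → slow++,fast++
(s=1,f=2) a[fast]=6≠a[slow]=4 write a[2]=6 → slow++,fast++
(s=2,f=3) a[fast]=8≠a[slow]=6 write a[3]=8 → slow++,fast++
(s=3,f=4) a[fast]=10≠a[slow]=8 write a[4]=10 → slow++,fast++
(s=4,f=5) a[fast]=10=a[slow] dup → fast++
(s=4,f=6) a[fast]=11≠a[slow]=10 write a[5]=11 → slow++,fast++
(s=5,f=7) a[fast]=11=a[slow] dup → fast++
(s=5,f=8) a[fast]=13≠a[slow]=11 write a[6]=13 → slow++,fast++
(s=6,f=9) a[fast]=13=a[slow] dup → fast++

length 7; prefix = [2, 4, 6, 8, 10, 11, 13]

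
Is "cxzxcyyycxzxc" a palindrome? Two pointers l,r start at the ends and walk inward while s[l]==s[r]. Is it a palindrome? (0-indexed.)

palindrome

[0,12] 'c'=='c' → l++,r--
[1,11] 'x'=='x' → l++,r--
[2,10] 'z'=='z' → l++,r--
[3,9] 'x'=='x' → l++,r--
[4,8] 'c'=='c' → l++,r--
[5,7] 'y'=='y' → l++,r--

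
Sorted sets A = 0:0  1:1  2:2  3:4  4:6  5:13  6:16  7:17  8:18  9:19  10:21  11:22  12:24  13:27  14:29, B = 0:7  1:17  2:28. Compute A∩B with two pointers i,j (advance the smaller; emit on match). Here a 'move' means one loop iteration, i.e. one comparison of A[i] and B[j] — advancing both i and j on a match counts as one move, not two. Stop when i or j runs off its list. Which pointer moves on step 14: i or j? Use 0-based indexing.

i

i=0 j=0: 0<7, i++
i=1 j=0: 1<7, i++
i=2 j=0: 2<7, i++
i=3 j=0: 4<7, i++
i=4 j=0: 6<7, i++
i=5 j=0: 13>7, j++
i=5 j=1: 13<17, i++
i=6 j=1: 16<17, i++
i=7 j=1: 17==17 emit, i++,j++
i=8 j=2: 18<28, i++
i=9 j=2: 19<28, i++
i=10 j=2: 21<28, i++
i=11 j=2: 22<28, i++
i=12 j=2: 24<28, i++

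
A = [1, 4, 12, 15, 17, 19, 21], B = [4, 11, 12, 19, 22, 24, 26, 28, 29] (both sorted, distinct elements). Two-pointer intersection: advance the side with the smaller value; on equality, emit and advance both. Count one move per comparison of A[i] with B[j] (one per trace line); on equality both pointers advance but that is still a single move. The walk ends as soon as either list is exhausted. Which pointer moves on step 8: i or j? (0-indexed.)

[i=0,j=0] 1<4 → i++
[i=1,j=0] 4==4 emit → i++,j++
[i=2,j=1] 12>11 → j++
[i=2,j=2] 12==12 emit → i++,j++
[i=3,j=3] 15<19 → i++
[i=4,j=3] 17<19 → i++
[i=5,j=3] 19==19 emit → i++,j++
[i=6,j=4] 21<22 → i++

i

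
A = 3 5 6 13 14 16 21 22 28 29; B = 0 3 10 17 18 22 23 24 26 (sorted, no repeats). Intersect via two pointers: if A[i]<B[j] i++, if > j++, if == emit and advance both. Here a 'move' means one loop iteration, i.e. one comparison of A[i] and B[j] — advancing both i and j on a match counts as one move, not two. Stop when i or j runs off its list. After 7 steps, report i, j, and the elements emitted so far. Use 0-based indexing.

[i=0,j=0] 3>0 → j++
[i=0,j=1] 3==3 emit → i++,j++
[i=1,j=2] 5<10 → i++
[i=2,j=2] 6<10 → i++
[i=3,j=2] 13>10 → j++
[i=3,j=3] 13<17 → i++
[i=4,j=3] 14<17 → i++

i=5, j=3, emitted=[3]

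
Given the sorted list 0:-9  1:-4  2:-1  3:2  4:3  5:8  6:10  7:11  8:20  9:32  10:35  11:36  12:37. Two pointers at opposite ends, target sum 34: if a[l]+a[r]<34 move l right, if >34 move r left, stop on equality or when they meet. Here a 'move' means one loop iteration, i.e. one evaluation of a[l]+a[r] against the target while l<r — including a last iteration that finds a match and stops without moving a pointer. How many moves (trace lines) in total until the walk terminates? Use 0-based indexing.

5 moves

[0,12] -9+37=28 <34 → l++
[1,12] -4+37=33 <34 → l++
[2,12] -1+37=36 >34 → r--
[2,11] -1+36=35 >34 → r--
[2,10] -1+35=34 → found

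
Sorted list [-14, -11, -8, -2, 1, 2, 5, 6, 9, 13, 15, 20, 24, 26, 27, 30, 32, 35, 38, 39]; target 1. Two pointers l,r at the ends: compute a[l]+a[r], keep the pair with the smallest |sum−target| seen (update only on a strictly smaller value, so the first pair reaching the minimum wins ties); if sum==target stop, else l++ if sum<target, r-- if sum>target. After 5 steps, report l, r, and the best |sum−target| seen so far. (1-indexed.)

l=1, r=15, best |Δ|=15

[1,20] -14+39=25 d=24 * → r--
[1,19] -14+38=24 d=23 * → r--
[1,18] -14+35=21 d=20 * → r--
[1,17] -14+32=18 d=17 * → r--
[1,16] -14+30=16 d=15 * → r--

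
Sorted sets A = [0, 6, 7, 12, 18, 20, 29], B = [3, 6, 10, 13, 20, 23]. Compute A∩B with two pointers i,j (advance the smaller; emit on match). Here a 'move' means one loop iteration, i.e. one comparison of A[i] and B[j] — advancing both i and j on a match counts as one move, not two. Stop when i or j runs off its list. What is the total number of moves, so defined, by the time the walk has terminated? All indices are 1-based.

[i=1,j=1] 0<3 → i++
[i=2,j=1] 6>3 → j++
[i=2,j=2] 6==6 emit → i++,j++
[i=3,j=3] 7<10 → i++
[i=4,j=3] 12>10 → j++
[i=4,j=4] 12<13 → i++
[i=5,j=4] 18>13 → j++
[i=5,j=5] 18<20 → i++
[i=6,j=5] 20==20 emit → i++,j++
[i=7,j=6] 29>23 → j++

10 moves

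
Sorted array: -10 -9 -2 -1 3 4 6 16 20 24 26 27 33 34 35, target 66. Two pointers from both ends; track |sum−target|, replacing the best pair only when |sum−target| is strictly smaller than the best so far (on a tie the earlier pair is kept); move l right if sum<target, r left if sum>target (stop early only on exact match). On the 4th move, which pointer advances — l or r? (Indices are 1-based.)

l=1 r=15: -10+35=25 d=41 *, l++
l=2 r=15: -9+35=26 d=40 *, l++
l=3 r=15: -2+35=33 d=33 *, l++
l=4 r=15: -1+35=34 d=32 *, l++

l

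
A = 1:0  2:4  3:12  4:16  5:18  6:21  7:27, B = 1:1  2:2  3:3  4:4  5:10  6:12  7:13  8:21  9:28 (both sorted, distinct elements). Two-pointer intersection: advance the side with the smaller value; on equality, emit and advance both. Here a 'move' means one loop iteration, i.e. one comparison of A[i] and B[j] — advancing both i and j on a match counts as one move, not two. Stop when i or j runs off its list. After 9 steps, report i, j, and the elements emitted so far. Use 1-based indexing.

[i=1,j=1] 0<1 → i++
[i=2,j=1] 4>1 → j++
[i=2,j=2] 4>2 → j++
[i=2,j=3] 4>3 → j++
[i=2,j=4] 4==4 emit → i++,j++
[i=3,j=5] 12>10 → j++
[i=3,j=6] 12==12 emit → i++,j++
[i=4,j=7] 16>13 → j++
[i=4,j=8] 16<21 → i++

i=5, j=8, emitted=[4, 12]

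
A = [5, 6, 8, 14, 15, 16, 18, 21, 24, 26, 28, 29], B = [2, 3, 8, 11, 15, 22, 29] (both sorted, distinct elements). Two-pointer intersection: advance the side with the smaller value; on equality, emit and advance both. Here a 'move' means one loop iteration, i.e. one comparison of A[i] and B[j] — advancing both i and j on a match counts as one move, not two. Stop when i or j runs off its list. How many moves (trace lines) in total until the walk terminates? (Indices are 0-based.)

[i=0,j=0] 5>2 → j++
[i=0,j=1] 5>3 → j++
[i=0,j=2] 5<8 → i++
[i=1,j=2] 6<8 → i++
[i=2,j=2] 8==8 emit → i++,j++
[i=3,j=3] 14>11 → j++
[i=3,j=4] 14<15 → i++
[i=4,j=4] 15==15 emit → i++,j++
[i=5,j=5] 16<22 → i++
[i=6,j=5] 18<22 → i++
[i=7,j=5] 21<22 → i++
[i=8,j=5] 24>22 → j++
[i=8,j=6] 24<29 → i++
[i=9,j=6] 26<29 → i++
[i=10,j=6] 28<29 → i++
[i=11,j=6] 29==29 emit → i++,j++

16 moves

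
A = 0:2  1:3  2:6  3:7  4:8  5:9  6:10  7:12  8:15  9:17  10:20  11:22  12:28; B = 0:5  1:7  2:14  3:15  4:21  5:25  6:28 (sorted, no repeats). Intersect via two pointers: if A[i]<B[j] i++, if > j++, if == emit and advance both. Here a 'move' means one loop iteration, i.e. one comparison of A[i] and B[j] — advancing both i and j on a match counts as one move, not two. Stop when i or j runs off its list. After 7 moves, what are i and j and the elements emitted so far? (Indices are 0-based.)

i=6, j=2, emitted=[7]

[i=0,j=0] 2<5 → i++
[i=1,j=0] 3<5 → i++
[i=2,j=0] 6>5 → j++
[i=2,j=1] 6<7 → i++
[i=3,j=1] 7==7 emit → i++,j++
[i=4,j=2] 8<14 → i++
[i=5,j=2] 9<14 → i++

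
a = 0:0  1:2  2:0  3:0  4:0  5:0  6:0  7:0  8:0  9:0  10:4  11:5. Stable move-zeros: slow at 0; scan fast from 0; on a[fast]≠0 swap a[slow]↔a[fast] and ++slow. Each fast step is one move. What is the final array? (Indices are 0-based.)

(s=0,f=0) a[fast]=0 → fast++
(s=0,f=1) a[fast]=2≠0 swap→a[0]=2 → slow++,fast++
(s=1,f=2) a[fast]=0 → fast++
(s=1,f=3) a[fast]=0 → fast++
(s=1,f=4) a[fast]=0 → fast++
(s=1,f=5) a[fast]=0 → fast++
(s=1,f=6) a[fast]=0 → fast++
(s=1,f=7) a[fast]=0 → fast++
(s=1,f=8) a[fast]=0 → fast++
(s=1,f=9) a[fast]=0 → fast++
(s=1,f=10) a[fast]=4≠0 swap→a[1]=4 → slow++,fast++
(s=2,f=11) a[fast]=5≠0 swap→a[2]=5 → slow++,fast++

[2, 4, 5, 0, 0, 0, 0, 0, 0, 0, 0, 0]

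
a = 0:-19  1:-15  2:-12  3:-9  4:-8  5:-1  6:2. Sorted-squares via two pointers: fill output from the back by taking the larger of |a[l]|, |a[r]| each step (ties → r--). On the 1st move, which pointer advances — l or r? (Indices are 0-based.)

l

[0,6] |-19|>|2| out[6]=361 → l++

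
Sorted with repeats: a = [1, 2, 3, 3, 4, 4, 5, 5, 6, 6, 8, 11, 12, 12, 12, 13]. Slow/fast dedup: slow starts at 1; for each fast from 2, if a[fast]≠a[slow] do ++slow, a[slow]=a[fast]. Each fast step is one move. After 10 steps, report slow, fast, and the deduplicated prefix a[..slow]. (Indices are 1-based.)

slow=7, fast=12, prefix=[1, 2, 3, 4, 5, 6, 8]

slow=1 fast=2: a[fast]=2≠a[slow]=1 write a[2]=2, slow++,fast++
slow=2 fast=3: a[fast]=3≠a[slow]=2 write a[3]=3, slow++,fast++
slow=3 fast=4: a[fast]=3=a[slow] dup, fast++
slow=3 fast=5: a[fast]=4≠a[slow]=3 write a[4]=4, slow++,fast++
slow=4 fast=6: a[fast]=4=a[slow] dup, fast++
slow=4 fast=7: a[fast]=5≠a[slow]=4 write a[5]=5, slow++,fast++
slow=5 fast=8: a[fast]=5=a[slow] dup, fast++
slow=5 fast=9: a[fast]=6≠a[slow]=5 write a[6]=6, slow++,fast++
slow=6 fast=10: a[fast]=6=a[slow] dup, fast++
slow=6 fast=11: a[fast]=8≠a[slow]=6 write a[7]=8, slow++,fast++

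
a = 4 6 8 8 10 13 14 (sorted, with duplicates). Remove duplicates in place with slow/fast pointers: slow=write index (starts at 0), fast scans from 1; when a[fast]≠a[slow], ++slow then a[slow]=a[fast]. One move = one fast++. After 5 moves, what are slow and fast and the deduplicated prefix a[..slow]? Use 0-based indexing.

slow=0 fast=1: a[fast]=6≠a[slow]=4 write a[1]=6, slow++,fast++
slow=1 fast=2: a[fast]=8≠a[slow]=6 write a[2]=8, slow++,fast++
slow=2 fast=3: a[fast]=8=a[slow] dup, fast++
slow=2 fast=4: a[fast]=10≠a[slow]=8 write a[3]=10, slow++,fast++
slow=3 fast=5: a[fast]=13≠a[slow]=10 write a[4]=13, slow++,fast++

slow=4, fast=6, prefix=[4, 6, 8, 10, 13]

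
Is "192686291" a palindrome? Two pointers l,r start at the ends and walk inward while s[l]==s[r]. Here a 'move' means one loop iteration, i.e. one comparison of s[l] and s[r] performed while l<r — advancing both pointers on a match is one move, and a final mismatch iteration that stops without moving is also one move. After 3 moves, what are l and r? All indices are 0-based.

l=0 r=8: '1'=='1', l++,r--
l=1 r=7: '9'=='9', l++,r--
l=2 r=6: '2'=='2', l++,r--

l=3, r=5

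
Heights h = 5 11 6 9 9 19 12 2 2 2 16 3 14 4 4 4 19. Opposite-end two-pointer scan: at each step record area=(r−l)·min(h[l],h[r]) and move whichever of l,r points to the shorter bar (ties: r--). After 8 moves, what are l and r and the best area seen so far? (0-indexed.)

l=0 r=16: min(5,19)*16=80 best=80 *, l++
l=1 r=16: min(11,19)*15=165 best=165 *, l++
l=2 r=16: min(6,19)*14=84 best=165, l++
l=3 r=16: min(9,19)*13=117 best=165, l++
l=4 r=16: min(9,19)*12=108 best=165, l++
l=5 r=16: min(19,19)*11=209 best=209 *, r--
l=5 r=15: min(19,4)*10=40 best=209, r--
l=5 r=14: min(19,4)*9=36 best=209, r--

l=5, r=13, best area=209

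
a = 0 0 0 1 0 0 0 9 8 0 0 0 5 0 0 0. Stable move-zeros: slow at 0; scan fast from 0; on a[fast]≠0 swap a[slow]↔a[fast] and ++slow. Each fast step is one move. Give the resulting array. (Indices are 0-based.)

[1, 9, 8, 5, 0, 0, 0, 0, 0, 0, 0, 0, 0, 0, 0, 0]

(s=0,f=0) a[fast]=0 → fast++
(s=0,f=1) a[fast]=0 → fast++
(s=0,f=2) a[fast]=0 → fast++
(s=0,f=3) a[fast]=1≠0 swap→a[0]=1 → slow++,fast++
(s=1,f=4) a[fast]=0 → fast++
(s=1,f=5) a[fast]=0 → fast++
(s=1,f=6) a[fast]=0 → fast++
(s=1,f=7) a[fast]=9≠0 swap→a[1]=9 → slow++,fast++
(s=2,f=8) a[fast]=8≠0 swap→a[2]=8 → slow++,fast++
(s=3,f=9) a[fast]=0 → fast++
(s=3,f=10) a[fast]=0 → fast++
(s=3,f=11) a[fast]=0 → fast++
(s=3,f=12) a[fast]=5≠0 swap→a[3]=5 → slow++,fast++
(s=4,f=13) a[fast]=0 → fast++
(s=4,f=14) a[fast]=0 → fast++
(s=4,f=15) a[fast]=0 → fast++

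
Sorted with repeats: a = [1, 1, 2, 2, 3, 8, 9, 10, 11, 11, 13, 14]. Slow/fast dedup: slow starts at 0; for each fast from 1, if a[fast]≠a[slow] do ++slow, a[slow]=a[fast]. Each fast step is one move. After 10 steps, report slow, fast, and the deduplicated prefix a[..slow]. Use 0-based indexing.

(s=0,f=1) a[fast]=1=a[slow] dup → fast++
(s=0,f=2) a[fast]=2≠a[slow]=1 write a[1]=2 → slow++,fast++
(s=1,f=3) a[fast]=2=a[slow] dup → fast++
(s=1,f=4) a[fast]=3≠a[slow]=2 write a[2]=3 → slow++,fast++
(s=2,f=5) a[fast]=8≠a[slow]=3 write a[3]=8 → slow++,fast++
(s=3,f=6) a[fast]=9≠a[slow]=8 write a[4]=9 → slow++,fast++
(s=4,f=7) a[fast]=10≠a[slow]=9 write a[5]=10 → slow++,fast++
(s=5,f=8) a[fast]=11≠a[slow]=10 write a[6]=11 → slow++,fast++
(s=6,f=9) a[fast]=11=a[slow] dup → fast++
(s=6,f=10) a[fast]=13≠a[slow]=11 write a[7]=13 → slow++,fast++

slow=7, fast=11, prefix=[1, 2, 3, 8, 9, 10, 11, 13]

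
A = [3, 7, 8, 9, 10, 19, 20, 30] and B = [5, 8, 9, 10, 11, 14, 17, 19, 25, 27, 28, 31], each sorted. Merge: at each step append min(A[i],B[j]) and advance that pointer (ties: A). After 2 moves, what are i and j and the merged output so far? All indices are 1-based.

[i=1,j=1] A[i]=3<=B[j]=5 take 3 → i++
[i=2,j=1] A[i]=7>B[j]=5 take 5 → j++

i=2, j=2, merged so far=[3, 5]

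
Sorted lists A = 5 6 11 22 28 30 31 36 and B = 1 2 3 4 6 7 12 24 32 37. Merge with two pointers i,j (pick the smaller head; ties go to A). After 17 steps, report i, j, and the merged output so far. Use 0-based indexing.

[i=0,j=0] A[i]=5>B[j]=1 take 1 → j++
[i=0,j=1] A[i]=5>B[j]=2 take 2 → j++
[i=0,j=2] A[i]=5>B[j]=3 take 3 → j++
[i=0,j=3] A[i]=5>B[j]=4 take 4 → j++
[i=0,j=4] A[i]=5<=B[j]=6 take 5 → i++
[i=1,j=4] A[i]=6<=B[j]=6 take 6 → i++
[i=2,j=4] A[i]=11>B[j]=6 take 6 → j++
[i=2,j=5] A[i]=11>B[j]=7 take 7 → j++
[i=2,j=6] A[i]=11<=B[j]=12 take 11 → i++
[i=3,j=6] A[i]=22>B[j]=12 take 12 → j++
[i=3,j=7] A[i]=22<=B[j]=24 take 22 → i++
[i=4,j=7] A[i]=28>B[j]=24 take 24 → j++
[i=4,j=8] A[i]=28<=B[j]=32 take 28 → i++
[i=5,j=8] A[i]=30<=B[j]=32 take 30 → i++
[i=6,j=8] A[i]=31<=B[j]=32 take 31 → i++
[i=7,j=8] A[i]=36>B[j]=32 take 32 → j++
[i=7,j=9] A[i]=36<=B[j]=37 take 36 → i++

i=8, j=9, merged so far=[1, 2, 3, 4, 5, 6, 6, 7, 11, 12, 22, 24, 28, 30, 31, 32, 36]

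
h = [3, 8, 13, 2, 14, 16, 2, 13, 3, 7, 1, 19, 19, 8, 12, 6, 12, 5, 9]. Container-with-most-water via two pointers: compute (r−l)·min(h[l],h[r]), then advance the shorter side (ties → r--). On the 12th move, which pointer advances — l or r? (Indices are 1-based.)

l

l=1 r=19: min(3,9)*18=54 best=54 *, l++
l=2 r=19: min(8,9)*17=136 best=136 *, l++
l=3 r=19: min(13,9)*16=144 best=144 *, r--
l=3 r=18: min(13,5)*15=75 best=144, r--
l=3 r=17: min(13,12)*14=168 best=168 *, r--
l=3 r=16: min(13,6)*13=78 best=168, r--
l=3 r=15: min(13,12)*12=144 best=168, r--
l=3 r=14: min(13,8)*11=88 best=168, r--
l=3 r=13: min(13,19)*10=130 best=168, l++
l=4 r=13: min(2,19)*9=18 best=168, l++
l=5 r=13: min(14,19)*8=112 best=168, l++
l=6 r=13: min(16,19)*7=112 best=168, l++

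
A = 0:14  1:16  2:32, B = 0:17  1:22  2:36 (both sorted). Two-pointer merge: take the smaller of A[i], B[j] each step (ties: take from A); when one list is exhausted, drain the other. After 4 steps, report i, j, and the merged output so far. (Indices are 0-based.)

i=0 j=0: A[i]=14<=B[j]=17 take 14, i++
i=1 j=0: A[i]=16<=B[j]=17 take 16, i++
i=2 j=0: A[i]=32>B[j]=17 take 17, j++
i=2 j=1: A[i]=32>B[j]=22 take 22, j++

i=2, j=2, merged so far=[14, 16, 17, 22]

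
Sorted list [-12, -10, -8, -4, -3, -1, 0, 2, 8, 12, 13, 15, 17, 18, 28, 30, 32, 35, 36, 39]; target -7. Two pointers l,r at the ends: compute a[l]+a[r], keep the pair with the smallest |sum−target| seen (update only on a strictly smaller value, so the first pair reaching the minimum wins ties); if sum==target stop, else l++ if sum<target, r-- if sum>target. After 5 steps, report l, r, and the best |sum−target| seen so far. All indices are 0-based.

l=0, r=14, best |Δ|=25

l=0 r=19: -12+39=27 d=34 *, r--
l=0 r=18: -12+36=24 d=31 *, r--
l=0 r=17: -12+35=23 d=30 *, r--
l=0 r=16: -12+32=20 d=27 *, r--
l=0 r=15: -12+30=18 d=25 *, r--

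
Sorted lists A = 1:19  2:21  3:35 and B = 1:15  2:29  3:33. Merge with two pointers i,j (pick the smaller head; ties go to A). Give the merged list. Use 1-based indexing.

i=1 j=1: A[i]=19>B[j]=15 take 15, j++
i=1 j=2: A[i]=19<=B[j]=29 take 19, i++
i=2 j=2: A[i]=21<=B[j]=29 take 21, i++
i=3 j=2: A[i]=35>B[j]=29 take 29, j++
i=3 j=3: A[i]=35>B[j]=33 take 33, j++
i=3 j=4: B done, take A[i]=35, i++

[15, 19, 21, 29, 33, 35]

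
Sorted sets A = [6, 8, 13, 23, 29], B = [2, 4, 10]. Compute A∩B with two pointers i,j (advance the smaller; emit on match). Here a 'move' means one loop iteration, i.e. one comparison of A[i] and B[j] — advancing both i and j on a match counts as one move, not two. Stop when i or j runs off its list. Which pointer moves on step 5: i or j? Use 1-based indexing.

i=1 j=1: 6>2, j++
i=1 j=2: 6>4, j++
i=1 j=3: 6<10, i++
i=2 j=3: 8<10, i++
i=3 j=3: 13>10, j++

j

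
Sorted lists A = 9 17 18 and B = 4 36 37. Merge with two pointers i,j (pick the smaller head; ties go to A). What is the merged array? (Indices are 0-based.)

[4, 9, 17, 18, 36, 37]

i=0 j=0: A[i]=9>B[j]=4 take 4, j++
i=0 j=1: A[i]=9<=B[j]=36 take 9, i++
i=1 j=1: A[i]=17<=B[j]=36 take 17, i++
i=2 j=1: A[i]=18<=B[j]=36 take 18, i++
i=3 j=1: A done, take B[j]=36, j++
i=3 j=2: A done, take B[j]=37, j++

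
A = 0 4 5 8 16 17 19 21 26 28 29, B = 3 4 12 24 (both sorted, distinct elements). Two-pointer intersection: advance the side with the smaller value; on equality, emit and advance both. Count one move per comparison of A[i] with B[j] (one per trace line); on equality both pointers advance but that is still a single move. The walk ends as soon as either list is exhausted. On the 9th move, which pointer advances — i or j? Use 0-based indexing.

i=0 j=0: 0<3, i++
i=1 j=0: 4>3, j++
i=1 j=1: 4==4 emit, i++,j++
i=2 j=2: 5<12, i++
i=3 j=2: 8<12, i++
i=4 j=2: 16>12, j++
i=4 j=3: 16<24, i++
i=5 j=3: 17<24, i++
i=6 j=3: 19<24, i++

i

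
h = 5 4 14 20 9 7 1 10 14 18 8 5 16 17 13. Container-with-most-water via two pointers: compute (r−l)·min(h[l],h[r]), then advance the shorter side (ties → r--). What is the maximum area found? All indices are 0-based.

max area = 170

l=0 r=14: min(5,13)*14=70 best=70 *, l++
l=1 r=14: min(4,13)*13=52 best=70, l++
l=2 r=14: min(14,13)*12=156 best=156 *, r--
l=2 r=13: min(14,17)*11=154 best=156, l++
l=3 r=13: min(20,17)*10=170 best=170 *, r--
l=3 r=12: min(20,16)*9=144 best=170, r--
l=3 r=11: min(20,5)*8=40 best=170, r--
l=3 r=10: min(20,8)*7=56 best=170, r--
l=3 r=9: min(20,18)*6=108 best=170, r--
l=3 r=8: min(20,14)*5=70 best=170, r--
l=3 r=7: min(20,10)*4=40 best=170, r--
l=3 r=6: min(20,1)*3=3 best=170, r--
l=3 r=5: min(20,7)*2=14 best=170, r--
l=3 r=4: min(20,9)*1=9 best=170, r--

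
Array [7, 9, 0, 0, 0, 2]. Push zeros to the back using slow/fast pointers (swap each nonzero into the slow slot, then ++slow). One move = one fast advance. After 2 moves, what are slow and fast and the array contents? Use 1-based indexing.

slow=3, fast=3, a=[7, 9, 0, 0, 0, 2]

(s=1,f=1) a[fast]=7≠0 swap→a[1]=7 → slow++,fast++
(s=2,f=2) a[fast]=9≠0 swap→a[2]=9 → slow++,fast++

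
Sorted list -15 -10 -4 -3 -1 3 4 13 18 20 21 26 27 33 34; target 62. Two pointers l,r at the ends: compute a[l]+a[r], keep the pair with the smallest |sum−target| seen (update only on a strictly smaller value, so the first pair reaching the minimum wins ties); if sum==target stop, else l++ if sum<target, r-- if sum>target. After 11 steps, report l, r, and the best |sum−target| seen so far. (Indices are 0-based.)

l=0 r=14: -15+34=19 d=43 *, l++
l=1 r=14: -10+34=24 d=38 *, l++
l=2 r=14: -4+34=30 d=32 *, l++
l=3 r=14: -3+34=31 d=31 *, l++
l=4 r=14: -1+34=33 d=29 *, l++
l=5 r=14: 3+34=37 d=25 *, l++
l=6 r=14: 4+34=38 d=24 *, l++
l=7 r=14: 13+34=47 d=15 *, l++
l=8 r=14: 18+34=52 d=10 *, l++
l=9 r=14: 20+34=54 d=8 *, l++
l=10 r=14: 21+34=55 d=7 *, l++

l=11, r=14, best |Δ|=7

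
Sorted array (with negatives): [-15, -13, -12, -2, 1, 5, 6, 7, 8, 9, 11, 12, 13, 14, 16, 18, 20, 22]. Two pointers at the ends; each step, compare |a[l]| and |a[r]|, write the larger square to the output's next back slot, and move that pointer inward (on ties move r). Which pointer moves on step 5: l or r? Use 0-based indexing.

l=0 r=17: |-15|<=|22| out[17]=484, r--
l=0 r=16: |-15|<=|20| out[16]=400, r--
l=0 r=15: |-15|<=|18| out[15]=324, r--
l=0 r=14: |-15|<=|16| out[14]=256, r--
l=0 r=13: |-15|>|14| out[13]=225, l++

l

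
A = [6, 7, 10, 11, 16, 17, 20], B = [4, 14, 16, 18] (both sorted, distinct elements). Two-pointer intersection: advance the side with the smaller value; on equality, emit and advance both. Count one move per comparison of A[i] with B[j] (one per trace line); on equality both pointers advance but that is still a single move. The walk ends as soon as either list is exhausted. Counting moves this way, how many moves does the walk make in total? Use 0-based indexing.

9 moves

[i=0,j=0] 6>4 → j++
[i=0,j=1] 6<14 → i++
[i=1,j=1] 7<14 → i++
[i=2,j=1] 10<14 → i++
[i=3,j=1] 11<14 → i++
[i=4,j=1] 16>14 → j++
[i=4,j=2] 16==16 emit → i++,j++
[i=5,j=3] 17<18 → i++
[i=6,j=3] 20>18 → j++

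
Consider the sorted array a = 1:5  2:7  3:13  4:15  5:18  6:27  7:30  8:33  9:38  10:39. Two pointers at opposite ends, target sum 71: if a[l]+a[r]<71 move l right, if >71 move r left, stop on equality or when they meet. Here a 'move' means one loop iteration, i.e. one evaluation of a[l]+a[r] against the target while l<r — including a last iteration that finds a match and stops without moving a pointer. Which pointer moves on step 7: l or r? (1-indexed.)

l

l=1 r=10: 5+39=44 <71, l++
l=2 r=10: 7+39=46 <71, l++
l=3 r=10: 13+39=52 <71, l++
l=4 r=10: 15+39=54 <71, l++
l=5 r=10: 18+39=57 <71, l++
l=6 r=10: 27+39=66 <71, l++
l=7 r=10: 30+39=69 <71, l++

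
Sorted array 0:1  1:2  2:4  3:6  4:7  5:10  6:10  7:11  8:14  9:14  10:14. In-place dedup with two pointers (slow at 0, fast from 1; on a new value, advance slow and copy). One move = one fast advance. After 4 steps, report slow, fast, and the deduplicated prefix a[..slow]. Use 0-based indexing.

slow=0 fast=1: a[fast]=2≠a[slow]=1 write a[1]=2, slow++,fast++
slow=1 fast=2: a[fast]=4≠a[slow]=2 write a[2]=4, slow++,fast++
slow=2 fast=3: a[fast]=6≠a[slow]=4 write a[3]=6, slow++,fast++
slow=3 fast=4: a[fast]=7≠a[slow]=6 write a[4]=7, slow++,fast++

slow=4, fast=5, prefix=[1, 2, 4, 6, 7]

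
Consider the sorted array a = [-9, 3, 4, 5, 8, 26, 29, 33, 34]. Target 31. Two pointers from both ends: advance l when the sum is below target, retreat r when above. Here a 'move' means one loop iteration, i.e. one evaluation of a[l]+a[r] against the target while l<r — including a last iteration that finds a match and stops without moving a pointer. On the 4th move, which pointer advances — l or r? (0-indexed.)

r

l=0 r=8: -9+34=25 <31, l++
l=1 r=8: 3+34=37 >31, r--
l=1 r=7: 3+33=36 >31, r--
l=1 r=6: 3+29=32 >31, r--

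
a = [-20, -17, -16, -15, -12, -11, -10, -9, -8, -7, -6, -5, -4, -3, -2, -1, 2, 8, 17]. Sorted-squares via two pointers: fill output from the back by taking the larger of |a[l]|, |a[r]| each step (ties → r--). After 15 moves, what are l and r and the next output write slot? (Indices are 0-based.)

[0,18] |-20|>|17| out[18]=400 → l++
[1,18] |-17|<=|17| out[17]=289 → r--
[1,17] |-17|>|8| out[16]=289 → l++
[2,17] |-16|>|8| out[15]=256 → l++
[3,17] |-15|>|8| out[14]=225 → l++
[4,17] |-12|>|8| out[13]=144 → l++
[5,17] |-11|>|8| out[12]=121 → l++
[6,17] |-10|>|8| out[11]=100 → l++
[7,17] |-9|>|8| out[10]=81 → l++
[8,17] |-8|<=|8| out[9]=64 → r--
[8,16] |-8|>|2| out[8]=64 → l++
[9,16] |-7|>|2| out[7]=49 → l++
[10,16] |-6|>|2| out[6]=36 → l++
[11,16] |-5|>|2| out[5]=25 → l++
[12,16] |-4|>|2| out[4]=16 → l++

l=13, r=16, next write slot=3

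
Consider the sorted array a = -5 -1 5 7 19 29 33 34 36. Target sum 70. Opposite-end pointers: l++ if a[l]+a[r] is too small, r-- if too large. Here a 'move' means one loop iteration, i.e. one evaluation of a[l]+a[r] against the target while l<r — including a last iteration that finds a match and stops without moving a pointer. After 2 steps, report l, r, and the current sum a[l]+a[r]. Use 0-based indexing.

l=2, r=8, sum=41

l=0 r=8: -5+36=31 <70, l++
l=1 r=8: -1+36=35 <70, l++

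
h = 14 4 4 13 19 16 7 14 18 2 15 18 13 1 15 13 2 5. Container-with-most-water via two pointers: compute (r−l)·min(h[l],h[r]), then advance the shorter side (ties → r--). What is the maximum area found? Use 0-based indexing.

max area = 196

l=0 r=17: min(14,5)*17=85 best=85 *, r--
l=0 r=16: min(14,2)*16=32 best=85, r--
l=0 r=15: min(14,13)*15=195 best=195 *, r--
l=0 r=14: min(14,15)*14=196 best=196 *, l++
l=1 r=14: min(4,15)*13=52 best=196, l++
l=2 r=14: min(4,15)*12=48 best=196, l++
l=3 r=14: min(13,15)*11=143 best=196, l++
l=4 r=14: min(19,15)*10=150 best=196, r--
l=4 r=13: min(19,1)*9=9 best=196, r--
l=4 r=12: min(19,13)*8=104 best=196, r--
l=4 r=11: min(19,18)*7=126 best=196, r--
l=4 r=10: min(19,15)*6=90 best=196, r--
l=4 r=9: min(19,2)*5=10 best=196, r--
l=4 r=8: min(19,18)*4=72 best=196, r--
l=4 r=7: min(19,14)*3=42 best=196, r--
l=4 r=6: min(19,7)*2=14 best=196, r--
l=4 r=5: min(19,16)*1=16 best=196, r--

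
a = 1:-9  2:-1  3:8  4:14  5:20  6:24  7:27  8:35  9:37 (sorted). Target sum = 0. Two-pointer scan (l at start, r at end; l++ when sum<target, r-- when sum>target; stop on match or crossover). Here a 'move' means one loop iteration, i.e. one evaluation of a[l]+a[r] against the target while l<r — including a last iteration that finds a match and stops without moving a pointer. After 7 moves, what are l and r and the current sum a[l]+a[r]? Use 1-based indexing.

l=2, r=3, sum=7

l=1 r=9: -9+37=28 >0, r--
l=1 r=8: -9+35=26 >0, r--
l=1 r=7: -9+27=18 >0, r--
l=1 r=6: -9+24=15 >0, r--
l=1 r=5: -9+20=11 >0, r--
l=1 r=4: -9+14=5 >0, r--
l=1 r=3: -9+8=-1 <0, l++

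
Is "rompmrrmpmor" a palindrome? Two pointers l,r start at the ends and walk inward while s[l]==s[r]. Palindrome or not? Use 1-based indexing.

l=1 r=12: 'r'=='r', l++,r--
l=2 r=11: 'o'=='o', l++,r--
l=3 r=10: 'm'=='m', l++,r--
l=4 r=9: 'p'=='p', l++,r--
l=5 r=8: 'm'=='m', l++,r--
l=6 r=7: 'r'=='r', l++,r--

palindrome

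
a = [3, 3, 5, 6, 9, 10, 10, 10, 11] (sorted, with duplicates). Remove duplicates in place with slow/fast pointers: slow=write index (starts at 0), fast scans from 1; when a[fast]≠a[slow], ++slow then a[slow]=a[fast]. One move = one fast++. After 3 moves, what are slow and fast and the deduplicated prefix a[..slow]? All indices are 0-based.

(s=0,f=1) a[fast]=3=a[slow] dup → fast++
(s=0,f=2) a[fast]=5≠a[slow]=3 write a[1]=5 → slow++,fast++
(s=1,f=3) a[fast]=6≠a[slow]=5 write a[2]=6 → slow++,fast++

slow=2, fast=4, prefix=[3, 5, 6]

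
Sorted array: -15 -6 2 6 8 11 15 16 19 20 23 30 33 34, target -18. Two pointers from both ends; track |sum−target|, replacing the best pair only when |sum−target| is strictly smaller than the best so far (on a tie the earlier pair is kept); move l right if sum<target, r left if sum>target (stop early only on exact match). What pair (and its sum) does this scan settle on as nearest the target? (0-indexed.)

l=0 r=13: -15+34=19 d=37 *, r--
l=0 r=12: -15+33=18 d=36 *, r--
l=0 r=11: -15+30=15 d=33 *, r--
l=0 r=10: -15+23=8 d=26 *, r--
l=0 r=9: -15+20=5 d=23 *, r--
l=0 r=8: -15+19=4 d=22 *, r--
l=0 r=7: -15+16=1 d=19 *, r--
l=0 r=6: -15+15=0 d=18 *, r--
l=0 r=5: -15+11=-4 d=14 *, r--
l=0 r=4: -15+8=-7 d=11 *, r--
l=0 r=3: -15+6=-9 d=9 *, r--
l=0 r=2: -15+2=-13 d=5 *, r--
l=0 r=1: -15+-6=-21 d=3 *, l++

pair (-15, -6) with sum -21 (|Δ|=3)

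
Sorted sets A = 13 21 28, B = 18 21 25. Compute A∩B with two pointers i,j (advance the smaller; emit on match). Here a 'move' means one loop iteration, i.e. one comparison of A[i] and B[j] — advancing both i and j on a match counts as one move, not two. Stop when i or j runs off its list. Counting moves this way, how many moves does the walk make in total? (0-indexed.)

4 moves

[i=0,j=0] 13<18 → i++
[i=1,j=0] 21>18 → j++
[i=1,j=1] 21==21 emit → i++,j++
[i=2,j=2] 28>25 → j++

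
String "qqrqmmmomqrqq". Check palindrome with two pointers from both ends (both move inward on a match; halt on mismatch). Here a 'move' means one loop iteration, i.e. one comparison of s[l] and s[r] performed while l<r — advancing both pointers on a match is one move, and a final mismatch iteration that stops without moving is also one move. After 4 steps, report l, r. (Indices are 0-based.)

l=0 r=12: 'q'=='q', l++,r--
l=1 r=11: 'q'=='q', l++,r--
l=2 r=10: 'r'=='r', l++,r--
l=3 r=9: 'q'=='q', l++,r--

l=4, r=8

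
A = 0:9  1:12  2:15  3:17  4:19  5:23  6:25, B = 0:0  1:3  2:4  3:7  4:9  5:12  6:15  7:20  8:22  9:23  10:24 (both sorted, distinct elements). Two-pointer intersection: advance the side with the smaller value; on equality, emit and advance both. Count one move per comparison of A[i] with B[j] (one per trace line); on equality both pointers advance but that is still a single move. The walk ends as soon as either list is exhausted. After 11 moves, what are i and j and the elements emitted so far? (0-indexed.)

i=5, j=9, emitted=[9, 12, 15]

[i=0,j=0] 9>0 → j++
[i=0,j=1] 9>3 → j++
[i=0,j=2] 9>4 → j++
[i=0,j=3] 9>7 → j++
[i=0,j=4] 9==9 emit → i++,j++
[i=1,j=5] 12==12 emit → i++,j++
[i=2,j=6] 15==15 emit → i++,j++
[i=3,j=7] 17<20 → i++
[i=4,j=7] 19<20 → i++
[i=5,j=7] 23>20 → j++
[i=5,j=8] 23>22 → j++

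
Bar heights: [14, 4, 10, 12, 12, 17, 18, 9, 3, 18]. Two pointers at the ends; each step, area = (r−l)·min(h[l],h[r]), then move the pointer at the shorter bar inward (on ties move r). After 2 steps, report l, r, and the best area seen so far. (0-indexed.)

l=0 r=9: min(14,18)*9=126 best=126 *, l++
l=1 r=9: min(4,18)*8=32 best=126, l++

l=2, r=9, best area=126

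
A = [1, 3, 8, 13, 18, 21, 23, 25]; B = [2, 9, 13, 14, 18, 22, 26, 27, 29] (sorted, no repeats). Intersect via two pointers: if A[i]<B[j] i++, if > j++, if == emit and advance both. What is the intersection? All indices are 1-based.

intersection = [13, 18]

[i=1,j=1] 1<2 → i++
[i=2,j=1] 3>2 → j++
[i=2,j=2] 3<9 → i++
[i=3,j=2] 8<9 → i++
[i=4,j=2] 13>9 → j++
[i=4,j=3] 13==13 emit → i++,j++
[i=5,j=4] 18>14 → j++
[i=5,j=5] 18==18 emit → i++,j++
[i=6,j=6] 21<22 → i++
[i=7,j=6] 23>22 → j++
[i=7,j=7] 23<26 → i++
[i=8,j=7] 25<26 → i++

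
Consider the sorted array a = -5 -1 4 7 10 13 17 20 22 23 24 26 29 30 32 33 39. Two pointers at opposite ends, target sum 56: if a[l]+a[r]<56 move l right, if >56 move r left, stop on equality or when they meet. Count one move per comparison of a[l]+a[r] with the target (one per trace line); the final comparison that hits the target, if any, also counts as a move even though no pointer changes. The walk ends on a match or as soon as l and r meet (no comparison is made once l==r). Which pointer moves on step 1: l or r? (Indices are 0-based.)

l

l=0 r=16: -5+39=34 <56, l++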